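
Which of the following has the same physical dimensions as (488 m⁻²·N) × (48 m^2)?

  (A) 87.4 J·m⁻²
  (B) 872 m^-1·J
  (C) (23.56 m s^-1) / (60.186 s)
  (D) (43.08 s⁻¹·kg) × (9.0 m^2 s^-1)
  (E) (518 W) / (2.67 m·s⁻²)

Reference: [kg·m⁻¹·s⁻²] · [m²] = kg·m·s⁻².
Each option:
  (A) J·m⁻² = N·m·m⁻² = kg·s⁻²
  (B) J·m⁻¹ = N·m·m⁻¹ = kg·m·s⁻²  ← same
  (C) [m·s⁻¹] / [s] = m·s⁻²
  (D) [kg·s⁻¹] · [m²·s⁻¹] = kg·m²·s⁻²
  (E) [kg·m²·s⁻³] / [m·s⁻²] = kg·m·s⁻¹
Only (B) matches kg·m·s⁻².

(B)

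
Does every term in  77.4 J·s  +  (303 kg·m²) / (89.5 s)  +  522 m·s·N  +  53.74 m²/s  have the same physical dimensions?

Dimensions:
  77.4 J·s:  J·s = N·m·s = kg·m²·s⁻¹
  (303 kg·m²) / (89.5 s):  [kg·m²] / [s] = kg·m²·s⁻¹
  522 m·s·N:  N·m·s = kg·m·s⁻²·m·s = kg·m²·s⁻¹
  53.74 m²/s:  m²·s⁻¹
The terms do not share a single dimension (kg·m²·s⁻¹ vs m²·s⁻¹).

No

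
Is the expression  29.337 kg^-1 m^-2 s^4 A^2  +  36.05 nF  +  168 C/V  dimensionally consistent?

Yes

Reduce each to base SI dimensions:
  29.337 kg^-1 m^-2 s^4 A^2:  kg⁻¹·m⁻²·s⁴·A²
  36.05 nF:  F = C·V⁻¹ = kg⁻¹·m⁻²·s⁴·A²
  168 C/V:  C·V⁻¹ = s·A·(J·C⁻¹)⁻¹ = kg⁻¹·m⁻²·s⁴·A²
Every term reduces to kg⁻¹·m⁻²·s⁴·A².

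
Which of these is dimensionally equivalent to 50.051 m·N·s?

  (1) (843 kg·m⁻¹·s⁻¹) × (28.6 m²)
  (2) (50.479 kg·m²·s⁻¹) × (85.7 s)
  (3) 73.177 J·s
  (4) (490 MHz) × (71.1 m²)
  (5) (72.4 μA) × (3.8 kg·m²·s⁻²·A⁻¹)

Reference: N·m·s = kg·m·s⁻²·m·s = kg·m²·s⁻¹.
Each option:
  (1) [kg·m⁻¹·s⁻¹] · [m²] = kg·m·s⁻¹
  (2) [kg·m²·s⁻¹] · [s] = kg·m²
  (3) J·s = N·m·s = kg·m²·s⁻¹  ← same
  (4) [s⁻¹] · [m²] = m²·s⁻¹
  (5) [A] · [kg·m²·s⁻²·A⁻¹] = kg·m²·s⁻²
Only (3) matches kg·m²·s⁻¹.

(3)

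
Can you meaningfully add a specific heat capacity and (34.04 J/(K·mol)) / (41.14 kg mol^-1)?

Yes

Dimensions:
  a specific heat capacity:  [specific heat capacity] = m²·s⁻²·K⁻¹
  (34.04 J/(K·mol)) / (41.14 kg mol^-1):  [kg·m²·s⁻²·K⁻¹·mol⁻¹] / [kg·mol⁻¹] = m²·s⁻²·K⁻¹
Both are m²·s⁻²·K⁻¹, so they have the same dimensions and can be added.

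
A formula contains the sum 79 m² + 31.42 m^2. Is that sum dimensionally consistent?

Reduce each to base SI dimensions:
  79 m²:  m²
  31.42 m^2:  m²
Both are m², so they have the same dimensions and can be added.

Yes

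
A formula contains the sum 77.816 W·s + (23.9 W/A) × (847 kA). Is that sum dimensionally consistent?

No

Dimensions:
  77.816 W·s:  W·s = J·s⁻¹·s = kg·m²·s⁻²
  (23.9 W/A) × (847 kA):  [kg·m²·s⁻³·A⁻¹] · [A] = kg·m²·s⁻³
kg·m²·s⁻² ≠ kg·m²·s⁻³, so they cannot be added.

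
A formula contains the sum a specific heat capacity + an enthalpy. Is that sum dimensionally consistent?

Dimensions:
  a specific heat capacity:  [specific heat capacity] = m²·s⁻²·K⁻¹
  an enthalpy:  [enthalpy] = kg·m²·s⁻²
m²·s⁻²·K⁻¹ ≠ kg·m²·s⁻², so they cannot be added.

No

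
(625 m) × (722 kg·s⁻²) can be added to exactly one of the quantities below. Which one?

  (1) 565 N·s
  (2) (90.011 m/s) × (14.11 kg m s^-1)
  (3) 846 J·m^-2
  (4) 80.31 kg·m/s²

(4)

Reference: [m] · [kg·s⁻²] = kg·m·s⁻².
Each option:
  (1) N·s = kg·m·s⁻²·s = kg·m·s⁻¹
  (2) [m·s⁻¹] · [kg·m·s⁻¹] = kg·m²·s⁻²
  (3) J·m⁻² = N·m·m⁻² = kg·s⁻²
  (4) kg·m·s⁻²  ← same
Only (4) matches kg·m·s⁻².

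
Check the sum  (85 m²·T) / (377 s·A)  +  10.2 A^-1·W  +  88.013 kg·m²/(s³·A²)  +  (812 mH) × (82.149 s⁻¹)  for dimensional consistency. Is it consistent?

No

In SI base units:
  (85 m²·T) / (377 s·A):  [kg·m²·s⁻²·A⁻¹] / [s·A] = kg·m²·s⁻³·A⁻²
  10.2 A^-1·W:  W·A⁻¹ = J·s⁻¹·A⁻¹ = kg·m²·s⁻³·A⁻¹
  88.013 kg·m²/(s³·A²):  kg·m²·s⁻³·A⁻²
  (812 mH) × (82.149 s⁻¹):  [kg·m²·s⁻²·A⁻²] · [s⁻¹] = kg·m²·s⁻³·A⁻²
The terms do not share a single dimension (kg·m²·s⁻³·A⁻² vs kg·m²·s⁻³·A⁻¹).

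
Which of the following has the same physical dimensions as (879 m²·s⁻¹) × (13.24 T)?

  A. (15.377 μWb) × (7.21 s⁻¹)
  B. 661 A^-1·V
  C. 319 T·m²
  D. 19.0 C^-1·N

Reference: [m²·s⁻¹] · [kg·s⁻²·A⁻¹] = kg·m²·s⁻³·A⁻¹.
Each option:
  A. [kg·m²·s⁻²·A⁻¹] · [s⁻¹] = kg·m²·s⁻³·A⁻¹  ← same
  B. V·A⁻¹ = J·C⁻¹·A⁻¹ = kg·m²·s⁻³·A⁻²
  C. T·m² = Wb·m⁻²·m² = kg·m²·s⁻²·A⁻¹
  D. N·C⁻¹ = kg·m·s⁻²·(s·A)⁻¹ = kg·m·s⁻³·A⁻¹
Only A. matches kg·m²·s⁻³·A⁻¹.

A.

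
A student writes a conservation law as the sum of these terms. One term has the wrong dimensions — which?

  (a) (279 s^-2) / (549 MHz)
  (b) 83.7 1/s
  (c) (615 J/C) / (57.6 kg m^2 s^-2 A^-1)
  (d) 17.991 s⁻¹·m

Expand each in SI base units:
  (a) [s⁻²] / [s⁻¹] = s⁻¹
  (b) s⁻¹
  (c) [kg·m²·s⁻³·A⁻¹] / [kg·m²·s⁻²·A⁻¹] = s⁻¹
  (d) m·s⁻¹
All reduce to s⁻¹ except (d), which is m·s⁻¹.

(d)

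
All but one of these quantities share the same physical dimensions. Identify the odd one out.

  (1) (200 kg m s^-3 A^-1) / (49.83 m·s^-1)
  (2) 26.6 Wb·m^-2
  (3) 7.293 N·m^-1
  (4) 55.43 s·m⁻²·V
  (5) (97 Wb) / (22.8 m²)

(3)

Expand each in SI base units:
  (1) [kg·m·s⁻³·A⁻¹] / [m·s⁻¹] = kg·s⁻²·A⁻¹
  (2) Wb·m⁻² = V·s·m⁻² = kg·s⁻²·A⁻¹
  (3) N·m⁻¹ = kg·m·s⁻²·m⁻¹ = kg·s⁻²
  (4) V·s·m⁻² = J·C⁻¹·s·m⁻² = kg·s⁻²·A⁻¹
  (5) [kg·m²·s⁻²·A⁻¹] / [m²] = kg·s⁻²·A⁻¹
All reduce to kg·s⁻²·A⁻¹ except (3), which is kg·s⁻².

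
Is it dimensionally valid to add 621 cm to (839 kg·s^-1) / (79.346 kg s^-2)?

Expand each in SI base units:
  621 cm:  m
  (839 kg·s^-1) / (79.346 kg s^-2):  [kg·s⁻¹] / [kg·s⁻²] = s
m ≠ s, so they cannot be added.

No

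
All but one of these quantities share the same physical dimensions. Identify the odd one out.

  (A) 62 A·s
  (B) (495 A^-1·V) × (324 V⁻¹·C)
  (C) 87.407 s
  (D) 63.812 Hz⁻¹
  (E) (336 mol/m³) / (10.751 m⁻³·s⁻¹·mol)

(A)

In SI base units:
  (A) A·s = s·A
  (B) [kg·m²·s⁻³·A⁻²] · [kg⁻¹·m⁻²·s⁴·A²] = s
  (C) s
  (D) Hz⁻¹ = (s⁻¹)⁻¹ = s
  (E) [m⁻³·mol] / [m⁻³·s⁻¹·mol] = s
All reduce to s except (A), which is s·A.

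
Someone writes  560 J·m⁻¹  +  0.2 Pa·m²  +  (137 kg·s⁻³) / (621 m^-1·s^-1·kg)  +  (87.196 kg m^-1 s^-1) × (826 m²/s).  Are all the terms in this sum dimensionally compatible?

No

Expand each in SI base units:
  560 J·m⁻¹:  J·m⁻¹ = N·m·m⁻¹ = kg·m·s⁻²
  0.2 Pa·m²:  Pa·m² = N·m⁻²·m² = kg·m·s⁻²
  (137 kg·s⁻³) / (621 m^-1·s^-1·kg):  [kg·s⁻³] / [kg·m⁻¹·s⁻¹] = m·s⁻²
  (87.196 kg m^-1 s^-1) × (826 m²/s):  [kg·m⁻¹·s⁻¹] · [m²·s⁻¹] = kg·m·s⁻²
The terms do not share a single dimension (kg·m·s⁻² vs m·s⁻²).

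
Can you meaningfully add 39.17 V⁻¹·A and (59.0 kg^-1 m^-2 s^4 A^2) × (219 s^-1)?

Work out the base dimensions of each:
  39.17 V⁻¹·A:  A·V⁻¹ = A·(J·C⁻¹)⁻¹ = kg⁻¹·m⁻²·s³·A²
  (59.0 kg^-1 m^-2 s^4 A^2) × (219 s^-1):  [kg⁻¹·m⁻²·s⁴·A²] · [s⁻¹] = kg⁻¹·m⁻²·s³·A²
Both are kg⁻¹·m⁻²·s³·A², so they have the same dimensions and can be added.

Yes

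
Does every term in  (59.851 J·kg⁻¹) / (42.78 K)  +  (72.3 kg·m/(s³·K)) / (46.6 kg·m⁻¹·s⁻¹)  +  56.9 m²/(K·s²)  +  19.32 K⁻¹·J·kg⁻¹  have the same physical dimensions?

Yes

In SI base units:
  (59.851 J·kg⁻¹) / (42.78 K):  [m²·s⁻²] / [K] = m²·s⁻²·K⁻¹
  (72.3 kg·m/(s³·K)) / (46.6 kg·m⁻¹·s⁻¹):  [kg·m·s⁻³·K⁻¹] / [kg·m⁻¹·s⁻¹] = m²·s⁻²·K⁻¹
  56.9 m²/(K·s²):  m²·s⁻²·K⁻¹
  19.32 K⁻¹·J·kg⁻¹:  J·kg⁻¹·K⁻¹ = N·m·kg⁻¹·K⁻¹ = m²·s⁻²·K⁻¹
Every term reduces to m²·s⁻²·K⁻¹.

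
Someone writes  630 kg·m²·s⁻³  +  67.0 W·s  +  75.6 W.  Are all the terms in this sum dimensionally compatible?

In SI base units:
  630 kg·m²·s⁻³:  kg·m²·s⁻³
  67.0 W·s:  W·s = J·s⁻¹·s = kg·m²·s⁻²
  75.6 W:  W = J·s⁻¹ = kg·m²·s⁻³
The terms do not share a single dimension (kg·m²·s⁻² vs kg·m²·s⁻³).

No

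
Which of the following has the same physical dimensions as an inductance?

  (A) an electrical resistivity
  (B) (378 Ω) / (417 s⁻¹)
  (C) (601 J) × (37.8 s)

Reference: [inductance] = kg·m²·s⁻²·A⁻².
Each option:
  (A) [electrical resistivity] = kg·m³·s⁻³·A⁻²
  (B) [kg·m²·s⁻³·A⁻²] / [s⁻¹] = kg·m²·s⁻²·A⁻²  ← same
  (C) [kg·m²·s⁻²] · [s] = kg·m²·s⁻¹
Only (B) matches kg·m²·s⁻²·A⁻².

(B)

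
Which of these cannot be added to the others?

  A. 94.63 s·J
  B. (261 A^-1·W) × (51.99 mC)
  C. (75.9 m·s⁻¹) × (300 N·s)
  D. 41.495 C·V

Reduce each to base SI dimensions:
  A. J·s = N·m·s = kg·m²·s⁻¹
  B. [kg·m²·s⁻³·A⁻¹] · [s·A] = kg·m²·s⁻²
  C. [m·s⁻¹] · [kg·m·s⁻¹] = kg·m²·s⁻²
  D. C·V = s·A·J·C⁻¹ = kg·m²·s⁻²
All reduce to kg·m²·s⁻² except A., which is kg·m²·s⁻¹.

A.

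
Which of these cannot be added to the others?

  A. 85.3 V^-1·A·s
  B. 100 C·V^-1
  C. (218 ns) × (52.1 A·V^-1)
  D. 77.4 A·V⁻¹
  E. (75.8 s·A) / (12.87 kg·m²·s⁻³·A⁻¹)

D.

Work out the base dimensions of each:
  A. A·s·V⁻¹ = A·s·(J·C⁻¹)⁻¹ = kg⁻¹·m⁻²·s⁴·A²
  B. C·V⁻¹ = s·A·(J·C⁻¹)⁻¹ = kg⁻¹·m⁻²·s⁴·A²
  C. [s] · [kg⁻¹·m⁻²·s³·A²] = kg⁻¹·m⁻²·s⁴·A²
  D. A·V⁻¹ = A·(J·C⁻¹)⁻¹ = kg⁻¹·m⁻²·s³·A²
  E. [s·A] / [kg·m²·s⁻³·A⁻¹] = kg⁻¹·m⁻²·s⁴·A²
All reduce to kg⁻¹·m⁻²·s⁴·A² except D., which is kg⁻¹·m⁻²·s³·A².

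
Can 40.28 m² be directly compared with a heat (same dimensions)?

Work out the base dimensions of each:
  40.28 m²:  m²
  a heat:  [heat] = kg·m²·s⁻²
m² ≠ kg·m²·s⁻², so they cannot be added.

No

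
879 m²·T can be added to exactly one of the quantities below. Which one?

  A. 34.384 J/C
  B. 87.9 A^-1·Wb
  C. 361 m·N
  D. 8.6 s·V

D.

Reference: T·m² = Wb·m⁻²·m² = kg·m²·s⁻²·A⁻¹.
Each option:
  A. J·C⁻¹ = N·m·(s·A)⁻¹ = kg·m²·s⁻³·A⁻¹
  B. Wb·A⁻¹ = V·s·A⁻¹ = kg·m²·s⁻²·A⁻²
  C. N·m = kg·m·s⁻²·m = kg·m²·s⁻²
  D. V·s = J·C⁻¹·s = kg·m²·s⁻²·A⁻¹  ← same
Only D. matches kg·m²·s⁻²·A⁻¹.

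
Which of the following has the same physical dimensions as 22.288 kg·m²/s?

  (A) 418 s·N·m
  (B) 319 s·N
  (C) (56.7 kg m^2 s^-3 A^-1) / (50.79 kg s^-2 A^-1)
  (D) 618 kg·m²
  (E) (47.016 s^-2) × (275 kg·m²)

(A)

Reference: kg·m²·s⁻¹.
Each option:
  (A) N·m·s = kg·m·s⁻²·m·s = kg·m²·s⁻¹  ← same
  (B) N·s = kg·m·s⁻²·s = kg·m·s⁻¹
  (C) [kg·m²·s⁻³·A⁻¹] / [kg·s⁻²·A⁻¹] = m²·s⁻¹
  (D) kg·m²
  (E) [s⁻²] · [kg·m²] = kg·m²·s⁻²
Only (A) matches kg·m²·s⁻¹.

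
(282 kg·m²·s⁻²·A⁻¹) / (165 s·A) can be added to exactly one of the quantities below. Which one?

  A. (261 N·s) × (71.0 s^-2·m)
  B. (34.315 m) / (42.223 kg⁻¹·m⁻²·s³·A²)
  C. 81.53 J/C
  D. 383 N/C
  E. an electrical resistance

E.

Reference: [kg·m²·s⁻²·A⁻¹] / [s·A] = kg·m²·s⁻³·A⁻².
Each option:
  A. [kg·m·s⁻¹] · [m·s⁻²] = kg·m²·s⁻³
  B. [m] / [kg⁻¹·m⁻²·s³·A²] = kg·m³·s⁻³·A⁻²
  C. J·C⁻¹ = N·m·(s·A)⁻¹ = kg·m²·s⁻³·A⁻¹
  D. N·C⁻¹ = kg·m·s⁻²·(s·A)⁻¹ = kg·m·s⁻³·A⁻¹
  E. [electrical resistance] = kg·m²·s⁻³·A⁻²  ← same
Only E. matches kg·m²·s⁻³·A⁻².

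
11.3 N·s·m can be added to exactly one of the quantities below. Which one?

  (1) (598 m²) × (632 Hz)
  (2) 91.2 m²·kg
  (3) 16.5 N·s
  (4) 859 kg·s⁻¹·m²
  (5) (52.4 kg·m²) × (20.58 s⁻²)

Reference: N·m·s = kg·m·s⁻²·m·s = kg·m²·s⁻¹.
Each option:
  (1) [m²] · [s⁻¹] = m²·s⁻¹
  (2) kg·m²
  (3) N·s = kg·m·s⁻²·s = kg·m·s⁻¹
  (4) kg·m²·s⁻¹  ← same
  (5) [kg·m²] · [s⁻²] = kg·m²·s⁻²
Only (4) matches kg·m²·s⁻¹.

(4)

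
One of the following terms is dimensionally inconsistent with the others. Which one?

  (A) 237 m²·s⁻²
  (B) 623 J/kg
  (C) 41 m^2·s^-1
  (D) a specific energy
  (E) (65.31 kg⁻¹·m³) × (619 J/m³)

Work out the base dimensions of each:
  (A) m²·s⁻²
  (B) J·kg⁻¹ = N·m·kg⁻¹ = m²·s⁻²
  (C) m²·s⁻¹
  (D) [specific energy] = m²·s⁻²
  (E) [kg⁻¹·m³] · [kg·m⁻¹·s⁻²] = m²·s⁻²
All reduce to m²·s⁻² except (C), which is m²·s⁻¹.

(C)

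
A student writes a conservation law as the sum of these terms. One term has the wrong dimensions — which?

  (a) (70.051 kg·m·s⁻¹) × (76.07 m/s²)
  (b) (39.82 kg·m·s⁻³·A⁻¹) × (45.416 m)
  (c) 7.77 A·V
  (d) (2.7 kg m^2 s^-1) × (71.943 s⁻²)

(b)

Expand each in SI base units:
  (a) [kg·m·s⁻¹] · [m·s⁻²] = kg·m²·s⁻³
  (b) [kg·m·s⁻³·A⁻¹] · [m] = kg·m²·s⁻³·A⁻¹
  (c) V·A = J·C⁻¹·A = kg·m²·s⁻³
  (d) [kg·m²·s⁻¹] · [s⁻²] = kg·m²·s⁻³
All reduce to kg·m²·s⁻³ except (b), which is kg·m²·s⁻³·A⁻¹.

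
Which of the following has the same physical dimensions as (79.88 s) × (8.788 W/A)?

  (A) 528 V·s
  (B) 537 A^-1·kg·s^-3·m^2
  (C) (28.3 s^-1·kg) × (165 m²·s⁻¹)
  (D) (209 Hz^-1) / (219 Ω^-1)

Reference: [s] · [kg·m²·s⁻³·A⁻¹] = kg·m²·s⁻²·A⁻¹.
Each option:
  (A) V·s = J·C⁻¹·s = kg·m²·s⁻²·A⁻¹  ← same
  (B) kg·m²·s⁻³·A⁻¹
  (C) [kg·s⁻¹] · [m²·s⁻¹] = kg·m²·s⁻²
  (D) [s] / [kg⁻¹·m⁻²·s³·A²] = kg·m²·s⁻²·A⁻²
Only (A) matches kg·m²·s⁻²·A⁻¹.

(A)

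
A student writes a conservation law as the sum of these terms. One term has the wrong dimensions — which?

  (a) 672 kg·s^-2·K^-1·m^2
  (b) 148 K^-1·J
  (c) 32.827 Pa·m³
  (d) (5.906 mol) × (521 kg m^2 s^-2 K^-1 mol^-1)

(c)

Dimensions:
  (a) kg·m²·s⁻²·K⁻¹
  (b) J·K⁻¹ = N·m·K⁻¹ = kg·m²·s⁻²·K⁻¹
  (c) Pa·m³ = N·m⁻²·m³ = kg·m²·s⁻²
  (d) [mol] · [kg·m²·s⁻²·K⁻¹·mol⁻¹] = kg·m²·s⁻²·K⁻¹
All reduce to kg·m²·s⁻²·K⁻¹ except (c), which is kg·m²·s⁻².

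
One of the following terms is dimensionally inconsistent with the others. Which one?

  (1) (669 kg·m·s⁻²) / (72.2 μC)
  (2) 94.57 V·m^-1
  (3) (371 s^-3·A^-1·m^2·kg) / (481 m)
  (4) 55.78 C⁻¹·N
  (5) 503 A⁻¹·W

(5)

Expand each in SI base units:
  (1) [kg·m·s⁻²] / [s·A] = kg·m·s⁻³·A⁻¹
  (2) V·m⁻¹ = J·C⁻¹·m⁻¹ = kg·m·s⁻³·A⁻¹
  (3) [kg·m²·s⁻³·A⁻¹] / [m] = kg·m·s⁻³·A⁻¹
  (4) N·C⁻¹ = kg·m·s⁻²·(s·A)⁻¹ = kg·m·s⁻³·A⁻¹
  (5) W·A⁻¹ = J·s⁻¹·A⁻¹ = kg·m²·s⁻³·A⁻¹
All reduce to kg·m·s⁻³·A⁻¹ except (5), which is kg·m²·s⁻³·A⁻¹.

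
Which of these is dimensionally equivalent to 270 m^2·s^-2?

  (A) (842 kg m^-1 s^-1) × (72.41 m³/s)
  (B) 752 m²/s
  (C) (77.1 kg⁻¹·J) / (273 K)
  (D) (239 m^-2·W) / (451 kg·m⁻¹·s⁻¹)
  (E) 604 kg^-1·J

Reference: m²·s⁻².
Each option:
  (A) [kg·m⁻¹·s⁻¹] · [m³·s⁻¹] = kg·m²·s⁻²
  (B) m²·s⁻¹
  (C) [m²·s⁻²] / [K] = m²·s⁻²·K⁻¹
  (D) [kg·s⁻³] / [kg·m⁻¹·s⁻¹] = m·s⁻²
  (E) J·kg⁻¹ = N·m·kg⁻¹ = m²·s⁻²  ← same
Only (E) matches m²·s⁻².

(E)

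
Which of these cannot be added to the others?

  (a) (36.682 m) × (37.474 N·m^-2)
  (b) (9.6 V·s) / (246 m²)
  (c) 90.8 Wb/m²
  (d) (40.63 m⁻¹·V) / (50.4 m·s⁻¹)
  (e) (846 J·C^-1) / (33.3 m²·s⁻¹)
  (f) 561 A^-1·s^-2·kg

(a)

Expand each in SI base units:
  (a) [m] · [kg·m⁻¹·s⁻²] = kg·s⁻²
  (b) [kg·m²·s⁻²·A⁻¹] / [m²] = kg·s⁻²·A⁻¹
  (c) Wb·m⁻² = V·s·m⁻² = kg·s⁻²·A⁻¹
  (d) [kg·m·s⁻³·A⁻¹] / [m·s⁻¹] = kg·s⁻²·A⁻¹
  (e) [kg·m²·s⁻³·A⁻¹] / [m²·s⁻¹] = kg·s⁻²·A⁻¹
  (f) kg·s⁻²·A⁻¹
All reduce to kg·s⁻²·A⁻¹ except (a), which is kg·s⁻².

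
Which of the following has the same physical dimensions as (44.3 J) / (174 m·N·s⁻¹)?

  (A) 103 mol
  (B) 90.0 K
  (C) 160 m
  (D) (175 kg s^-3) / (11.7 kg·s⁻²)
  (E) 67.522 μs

(E)

Reference: [kg·m²·s⁻²] / [kg·m²·s⁻³] = s.
Each option:
  (A) mol
  (B) K
  (C) m
  (D) [kg·s⁻³] / [kg·s⁻²] = s⁻¹
  (E) s  ← same
Only (E) matches s.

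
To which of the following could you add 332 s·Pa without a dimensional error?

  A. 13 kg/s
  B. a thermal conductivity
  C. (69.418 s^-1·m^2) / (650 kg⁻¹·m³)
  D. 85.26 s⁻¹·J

Reference: Pa·s = N·m⁻²·s = kg·m⁻¹·s⁻¹.
Each option:
  A. kg·s⁻¹
  B. [thermal conductivity] = kg·m·s⁻³·K⁻¹
  C. [m²·s⁻¹] / [kg⁻¹·m³] = kg·m⁻¹·s⁻¹  ← same
  D. J·s⁻¹ = N·m·s⁻¹ = kg·m²·s⁻³
Only C. matches kg·m⁻¹·s⁻¹.

C.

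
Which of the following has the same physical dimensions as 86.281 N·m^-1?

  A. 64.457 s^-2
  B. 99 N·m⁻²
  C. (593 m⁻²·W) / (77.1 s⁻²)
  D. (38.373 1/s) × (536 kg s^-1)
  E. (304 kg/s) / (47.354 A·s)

Reference: N·m⁻¹ = kg·m·s⁻²·m⁻¹ = kg·s⁻².
Each option:
  A. s⁻²
  B. N·m⁻² = kg·m·s⁻²·m⁻² = kg·m⁻¹·s⁻²
  C. [kg·s⁻³] / [s⁻²] = kg·s⁻¹
  D. [s⁻¹] · [kg·s⁻¹] = kg·s⁻²  ← same
  E. [kg·s⁻¹] / [s·A] = kg·s⁻²·A⁻¹
Only D. matches kg·s⁻².

D.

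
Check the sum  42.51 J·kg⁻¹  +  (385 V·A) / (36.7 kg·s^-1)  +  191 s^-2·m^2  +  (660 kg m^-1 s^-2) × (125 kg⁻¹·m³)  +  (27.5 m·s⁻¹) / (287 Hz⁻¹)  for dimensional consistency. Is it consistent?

No

Dimensions:
  42.51 J·kg⁻¹:  J·kg⁻¹ = N·m·kg⁻¹ = m²·s⁻²
  (385 V·A) / (36.7 kg·s^-1):  [kg·m²·s⁻³] / [kg·s⁻¹] = m²·s⁻²
  191 s^-2·m^2:  m²·s⁻²
  (660 kg m^-1 s^-2) × (125 kg⁻¹·m³):  [kg·m⁻¹·s⁻²] · [kg⁻¹·m³] = m²·s⁻²
  (27.5 m·s⁻¹) / (287 Hz⁻¹):  [m·s⁻¹] / [s] = m·s⁻²
The terms do not share a single dimension (m²·s⁻² vs m·s⁻²).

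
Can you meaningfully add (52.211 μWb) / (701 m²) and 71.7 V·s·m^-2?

Yes

Dimensions:
  (52.211 μWb) / (701 m²):  [kg·m²·s⁻²·A⁻¹] / [m²] = kg·s⁻²·A⁻¹
  71.7 V·s·m^-2:  V·s·m⁻² = J·C⁻¹·s·m⁻² = kg·s⁻²·A⁻¹
Both are kg·s⁻²·A⁻¹, so they have the same dimensions and can be added.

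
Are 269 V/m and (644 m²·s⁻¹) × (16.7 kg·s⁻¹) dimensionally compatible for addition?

No

In SI base units:
  269 V/m:  V·m⁻¹ = J·C⁻¹·m⁻¹ = kg·m·s⁻³·A⁻¹
  (644 m²·s⁻¹) × (16.7 kg·s⁻¹):  [m²·s⁻¹] · [kg·s⁻¹] = kg·m²·s⁻²
kg·m·s⁻³·A⁻¹ ≠ kg·m²·s⁻², so they cannot be added.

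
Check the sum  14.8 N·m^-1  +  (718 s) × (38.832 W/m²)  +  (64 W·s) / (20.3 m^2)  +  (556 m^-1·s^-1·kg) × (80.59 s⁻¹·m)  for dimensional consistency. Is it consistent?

Yes

Expand each in SI base units:
  14.8 N·m^-1:  N·m⁻¹ = kg·m·s⁻²·m⁻¹ = kg·s⁻²
  (718 s) × (38.832 W/m²):  [s] · [kg·s⁻³] = kg·s⁻²
  (64 W·s) / (20.3 m^2):  [kg·m²·s⁻²] / [m²] = kg·s⁻²
  (556 m^-1·s^-1·kg) × (80.59 s⁻¹·m):  [kg·m⁻¹·s⁻¹] · [m·s⁻¹] = kg·s⁻²
Every term reduces to kg·s⁻².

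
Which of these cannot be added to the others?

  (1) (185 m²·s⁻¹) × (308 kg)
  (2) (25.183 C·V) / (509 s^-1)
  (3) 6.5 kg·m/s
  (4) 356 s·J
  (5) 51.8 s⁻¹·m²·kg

(3)

Dimensions:
  (1) [m²·s⁻¹] · [kg] = kg·m²·s⁻¹
  (2) [kg·m²·s⁻²] / [s⁻¹] = kg·m²·s⁻¹
  (3) kg·m·s⁻¹
  (4) J·s = N·m·s = kg·m²·s⁻¹
  (5) kg·m²·s⁻¹
All reduce to kg·m²·s⁻¹ except (3), which is kg·m·s⁻¹.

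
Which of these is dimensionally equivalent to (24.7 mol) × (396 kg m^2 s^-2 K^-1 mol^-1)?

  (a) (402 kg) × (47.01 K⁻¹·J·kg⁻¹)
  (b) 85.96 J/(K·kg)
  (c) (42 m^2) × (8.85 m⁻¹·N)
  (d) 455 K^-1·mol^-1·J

(a)

Reference: [mol] · [kg·m²·s⁻²·K⁻¹·mol⁻¹] = kg·m²·s⁻²·K⁻¹.
Each option:
  (a) [kg] · [m²·s⁻²·K⁻¹] = kg·m²·s⁻²·K⁻¹  ← same
  (b) J·kg⁻¹·K⁻¹ = N·m·kg⁻¹·K⁻¹ = m²·s⁻²·K⁻¹
  (c) [m²] · [kg·s⁻²] = kg·m²·s⁻²
  (d) J·mol⁻¹·K⁻¹ = N·m·mol⁻¹·K⁻¹ = kg·m²·s⁻²·K⁻¹·mol⁻¹
Only (a) matches kg·m²·s⁻²·K⁻¹.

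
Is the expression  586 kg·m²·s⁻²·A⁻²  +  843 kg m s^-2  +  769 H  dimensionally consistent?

Expand each in SI base units:
  586 kg·m²·s⁻²·A⁻²:  kg·m²·s⁻²·A⁻²
  843 kg m s^-2:  kg·m·s⁻²
  769 H:  H = V·s·A⁻¹ = kg·m²·s⁻²·A⁻²
The terms do not share a single dimension (kg·m²·s⁻²·A⁻² vs kg·m·s⁻²).

No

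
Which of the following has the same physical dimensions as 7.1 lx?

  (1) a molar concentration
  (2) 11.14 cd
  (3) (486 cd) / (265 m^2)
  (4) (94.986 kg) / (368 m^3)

(3)

Reference: lx = lm·m⁻² = m⁻²·cd.
Each option:
  (1) [molar concentration] = m⁻³·mol
  (2) cd
  (3) [cd] / [m²] = m⁻²·cd  ← same
  (4) [kg] / [m³] = kg·m⁻³
Only (3) matches m⁻²·cd.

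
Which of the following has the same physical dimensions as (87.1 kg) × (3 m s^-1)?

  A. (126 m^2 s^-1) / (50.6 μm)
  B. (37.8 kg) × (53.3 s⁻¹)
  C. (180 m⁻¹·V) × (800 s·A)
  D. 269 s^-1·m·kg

Reference: [kg] · [m·s⁻¹] = kg·m·s⁻¹.
Each option:
  A. [m²·s⁻¹] / [m] = m·s⁻¹
  B. [kg] · [s⁻¹] = kg·s⁻¹
  C. [kg·m·s⁻³·A⁻¹] · [s·A] = kg·m·s⁻²
  D. kg·m·s⁻¹  ← same
Only D. matches kg·m·s⁻¹.

D.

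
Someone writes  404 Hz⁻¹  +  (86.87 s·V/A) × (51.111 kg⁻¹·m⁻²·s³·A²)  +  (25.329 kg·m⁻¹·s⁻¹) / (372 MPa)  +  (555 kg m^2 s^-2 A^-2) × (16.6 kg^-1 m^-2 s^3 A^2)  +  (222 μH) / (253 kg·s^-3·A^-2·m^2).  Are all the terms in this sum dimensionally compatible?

Yes

In SI base units:
  404 Hz⁻¹:  Hz⁻¹ = (s⁻¹)⁻¹ = s
  (86.87 s·V/A) × (51.111 kg⁻¹·m⁻²·s³·A²):  [kg·m²·s⁻²·A⁻²] · [kg⁻¹·m⁻²·s³·A²] = s
  (25.329 kg·m⁻¹·s⁻¹) / (372 MPa):  [kg·m⁻¹·s⁻¹] / [kg·m⁻¹·s⁻²] = s
  (555 kg m^2 s^-2 A^-2) × (16.6 kg^-1 m^-2 s^3 A^2):  [kg·m²·s⁻²·A⁻²] · [kg⁻¹·m⁻²·s³·A²] = s
  (222 μH) / (253 kg·s^-3·A^-2·m^2):  [kg·m²·s⁻²·A⁻²] / [kg·m²·s⁻³·A⁻²] = s
Every term reduces to s.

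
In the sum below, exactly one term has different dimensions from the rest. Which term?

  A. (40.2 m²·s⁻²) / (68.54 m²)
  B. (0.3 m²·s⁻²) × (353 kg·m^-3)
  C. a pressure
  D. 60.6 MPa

A.

Expand each in SI base units:
  A. [m²·s⁻²] / [m²] = s⁻²
  B. [m²·s⁻²] · [kg·m⁻³] = kg·m⁻¹·s⁻²
  C. [pressure] = kg·m⁻¹·s⁻²
  D. Pa = N·m⁻² = kg·m⁻¹·s⁻²
All reduce to kg·m⁻¹·s⁻² except A., which is s⁻².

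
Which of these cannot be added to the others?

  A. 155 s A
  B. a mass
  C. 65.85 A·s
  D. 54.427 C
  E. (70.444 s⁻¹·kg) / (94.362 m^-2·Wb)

Dimensions:
  A. s·A
  B. [mass] = kg
  C. A·s = s·A
  D. C = s·A
  E. [kg·s⁻¹] / [kg·s⁻²·A⁻¹] = s·A
All reduce to s·A except B., which is kg.

B.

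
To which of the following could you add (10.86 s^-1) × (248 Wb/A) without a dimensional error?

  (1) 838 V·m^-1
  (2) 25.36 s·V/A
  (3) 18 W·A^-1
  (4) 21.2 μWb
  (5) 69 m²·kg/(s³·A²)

Reference: [s⁻¹] · [kg·m²·s⁻²·A⁻²] = kg·m²·s⁻³·A⁻².
Each option:
  (1) V·m⁻¹ = J·C⁻¹·m⁻¹ = kg·m·s⁻³·A⁻¹
  (2) V·s·A⁻¹ = J·C⁻¹·s·A⁻¹ = kg·m²·s⁻²·A⁻²
  (3) W·A⁻¹ = J·s⁻¹·A⁻¹ = kg·m²·s⁻³·A⁻¹
  (4) Wb = V·s = kg·m²·s⁻²·A⁻¹
  (5) kg·m²·s⁻³·A⁻²  ← same
Only (5) matches kg·m²·s⁻³·A⁻².

(5)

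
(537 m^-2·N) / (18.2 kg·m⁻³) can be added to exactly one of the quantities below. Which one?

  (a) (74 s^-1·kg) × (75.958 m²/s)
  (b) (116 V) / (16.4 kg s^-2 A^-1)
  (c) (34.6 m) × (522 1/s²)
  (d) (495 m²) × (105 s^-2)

Reference: [kg·m⁻¹·s⁻²] / [kg·m⁻³] = m²·s⁻².
Each option:
  (a) [kg·s⁻¹] · [m²·s⁻¹] = kg·m²·s⁻²
  (b) [kg·m²·s⁻³·A⁻¹] / [kg·s⁻²·A⁻¹] = m²·s⁻¹
  (c) [m] · [s⁻²] = m·s⁻²
  (d) [m²] · [s⁻²] = m²·s⁻²  ← same
Only (d) matches m²·s⁻².

(d)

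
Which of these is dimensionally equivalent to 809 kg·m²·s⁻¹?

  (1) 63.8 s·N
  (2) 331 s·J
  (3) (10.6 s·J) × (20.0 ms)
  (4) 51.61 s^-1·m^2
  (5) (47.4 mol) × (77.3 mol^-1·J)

(2)

Reference: kg·m²·s⁻¹.
Each option:
  (1) N·s = kg·m·s⁻²·s = kg·m·s⁻¹
  (2) J·s = N·m·s = kg·m²·s⁻¹  ← same
  (3) [kg·m²·s⁻¹] · [s] = kg·m²
  (4) m²·s⁻¹
  (5) [mol] · [kg·m²·s⁻²·mol⁻¹] = kg·m²·s⁻²
Only (2) matches kg·m²·s⁻¹.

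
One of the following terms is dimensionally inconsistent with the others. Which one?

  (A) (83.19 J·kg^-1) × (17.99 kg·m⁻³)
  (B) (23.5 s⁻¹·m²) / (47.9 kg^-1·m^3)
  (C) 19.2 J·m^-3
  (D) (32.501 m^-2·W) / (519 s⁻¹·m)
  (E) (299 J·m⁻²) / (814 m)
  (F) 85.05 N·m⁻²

(B)

In SI base units:
  (A) [m²·s⁻²] · [kg·m⁻³] = kg·m⁻¹·s⁻²
  (B) [m²·s⁻¹] / [kg⁻¹·m³] = kg·m⁻¹·s⁻¹
  (C) J·m⁻³ = N·m·m⁻³ = kg·m⁻¹·s⁻²
  (D) [kg·s⁻³] / [m·s⁻¹] = kg·m⁻¹·s⁻²
  (E) [kg·s⁻²] / [m] = kg·m⁻¹·s⁻²
  (F) N·m⁻² = kg·m·s⁻²·m⁻² = kg·m⁻¹·s⁻²
All reduce to kg·m⁻¹·s⁻² except (B), which is kg·m⁻¹·s⁻¹.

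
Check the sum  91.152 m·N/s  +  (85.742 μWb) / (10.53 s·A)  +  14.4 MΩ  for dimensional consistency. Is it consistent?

No

Work out the base dimensions of each:
  91.152 m·N/s:  N·m·s⁻¹ = kg·m·s⁻²·m·s⁻¹ = kg·m²·s⁻³
  (85.742 μWb) / (10.53 s·A):  [kg·m²·s⁻²·A⁻¹] / [s·A] = kg·m²·s⁻³·A⁻²
  14.4 MΩ:  Ω = V·A⁻¹ = kg·m²·s⁻³·A⁻²
The terms do not share a single dimension (kg·m²·s⁻³ vs kg·m²·s⁻³·A⁻²).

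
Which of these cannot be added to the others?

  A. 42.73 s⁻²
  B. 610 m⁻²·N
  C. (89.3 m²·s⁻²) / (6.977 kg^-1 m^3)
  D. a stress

In SI base units:
  A. s⁻²
  B. N·m⁻² = kg·m·s⁻²·m⁻² = kg·m⁻¹·s⁻²
  C. [m²·s⁻²] / [kg⁻¹·m³] = kg·m⁻¹·s⁻²
  D. [stress] = kg·m⁻¹·s⁻²
All reduce to kg·m⁻¹·s⁻² except A., which is s⁻².

A.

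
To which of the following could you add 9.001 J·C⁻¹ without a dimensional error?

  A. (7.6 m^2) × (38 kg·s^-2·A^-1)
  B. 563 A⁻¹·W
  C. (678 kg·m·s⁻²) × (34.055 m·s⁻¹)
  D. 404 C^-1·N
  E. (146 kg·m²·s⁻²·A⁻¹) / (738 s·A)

Reference: J·C⁻¹ = N·m·(s·A)⁻¹ = kg·m²·s⁻³·A⁻¹.
Each option:
  A. [m²] · [kg·s⁻²·A⁻¹] = kg·m²·s⁻²·A⁻¹
  B. W·A⁻¹ = J·s⁻¹·A⁻¹ = kg·m²·s⁻³·A⁻¹  ← same
  C. [kg·m·s⁻²] · [m·s⁻¹] = kg·m²·s⁻³
  D. N·C⁻¹ = kg·m·s⁻²·(s·A)⁻¹ = kg·m·s⁻³·A⁻¹
  E. [kg·m²·s⁻²·A⁻¹] / [s·A] = kg·m²·s⁻³·A⁻²
Only B. matches kg·m²·s⁻³·A⁻¹.

B.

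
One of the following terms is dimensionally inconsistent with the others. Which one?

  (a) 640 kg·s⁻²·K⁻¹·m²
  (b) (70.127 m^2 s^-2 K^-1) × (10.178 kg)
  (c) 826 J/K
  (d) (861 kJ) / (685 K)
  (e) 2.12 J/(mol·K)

In SI base units:
  (a) kg·m²·s⁻²·K⁻¹
  (b) [m²·s⁻²·K⁻¹] · [kg] = kg·m²·s⁻²·K⁻¹
  (c) J·K⁻¹ = N·m·K⁻¹ = kg·m²·s⁻²·K⁻¹
  (d) [kg·m²·s⁻²] / [K] = kg·m²·s⁻²·K⁻¹
  (e) J·mol⁻¹·K⁻¹ = N·m·mol⁻¹·K⁻¹ = kg·m²·s⁻²·K⁻¹·mol⁻¹
All reduce to kg·m²·s⁻²·K⁻¹ except (e), which is kg·m²·s⁻²·K⁻¹·mol⁻¹.

(e)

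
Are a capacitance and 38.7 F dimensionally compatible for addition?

Yes

In SI base units:
  a capacitance:  [capacitance] = kg⁻¹·m⁻²·s⁴·A²
  38.7 F:  F = C·V⁻¹ = kg⁻¹·m⁻²·s⁴·A²
Both are kg⁻¹·m⁻²·s⁴·A², so they have the same dimensions and can be added.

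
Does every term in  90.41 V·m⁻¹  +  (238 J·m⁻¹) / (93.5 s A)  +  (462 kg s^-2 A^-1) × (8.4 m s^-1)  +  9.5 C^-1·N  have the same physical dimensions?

Reduce each to base SI dimensions:
  90.41 V·m⁻¹:  V·m⁻¹ = J·C⁻¹·m⁻¹ = kg·m·s⁻³·A⁻¹
  (238 J·m⁻¹) / (93.5 s A):  [kg·m·s⁻²] / [s·A] = kg·m·s⁻³·A⁻¹
  (462 kg s^-2 A^-1) × (8.4 m s^-1):  [kg·s⁻²·A⁻¹] · [m·s⁻¹] = kg·m·s⁻³·A⁻¹
  9.5 C^-1·N:  N·C⁻¹ = kg·m·s⁻²·(s·A)⁻¹ = kg·m·s⁻³·A⁻¹
Every term reduces to kg·m·s⁻³·A⁻¹.

Yes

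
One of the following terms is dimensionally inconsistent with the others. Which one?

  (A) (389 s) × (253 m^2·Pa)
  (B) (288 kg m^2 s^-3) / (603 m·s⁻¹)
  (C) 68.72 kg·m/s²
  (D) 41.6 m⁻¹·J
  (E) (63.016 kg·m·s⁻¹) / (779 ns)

(A)

Reduce each to base SI dimensions:
  (A) [s] · [kg·m·s⁻²] = kg·m·s⁻¹
  (B) [kg·m²·s⁻³] / [m·s⁻¹] = kg·m·s⁻²
  (C) kg·m·s⁻²
  (D) J·m⁻¹ = N·m·m⁻¹ = kg·m·s⁻²
  (E) [kg·m·s⁻¹] / [s] = kg·m·s⁻²
All reduce to kg·m·s⁻² except (A), which is kg·m·s⁻¹.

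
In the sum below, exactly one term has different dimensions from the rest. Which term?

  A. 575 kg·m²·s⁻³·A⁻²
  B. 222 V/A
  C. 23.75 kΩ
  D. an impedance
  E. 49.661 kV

E.

Work out the base dimensions of each:
  A. kg·m²·s⁻³·A⁻²
  B. V·A⁻¹ = J·C⁻¹·A⁻¹ = kg·m²·s⁻³·A⁻²
  C. Ω = V·A⁻¹ = kg·m²·s⁻³·A⁻²
  D. [impedance] = kg·m²·s⁻³·A⁻²
  E. V = J·C⁻¹ = kg·m²·s⁻³·A⁻¹
All reduce to kg·m²·s⁻³·A⁻² except E., which is kg·m²·s⁻³·A⁻¹.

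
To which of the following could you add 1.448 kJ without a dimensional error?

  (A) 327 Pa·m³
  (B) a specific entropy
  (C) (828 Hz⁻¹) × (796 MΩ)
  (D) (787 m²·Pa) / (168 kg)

Reference: J = N·m = kg·m²·s⁻².
Each option:
  (A) Pa·m³ = N·m⁻²·m³ = kg·m²·s⁻²  ← same
  (B) [specific entropy] = m²·s⁻²·K⁻¹
  (C) [s] · [kg·m²·s⁻³·A⁻²] = kg·m²·s⁻²·A⁻²
  (D) [kg·m·s⁻²] / [kg] = m·s⁻²
Only (A) matches kg·m²·s⁻².

(A)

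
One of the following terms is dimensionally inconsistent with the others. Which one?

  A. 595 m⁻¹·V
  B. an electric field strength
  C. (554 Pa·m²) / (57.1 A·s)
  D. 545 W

D.

Work out the base dimensions of each:
  A. V·m⁻¹ = J·C⁻¹·m⁻¹ = kg·m·s⁻³·A⁻¹
  B. [electric field strength] = kg·m·s⁻³·A⁻¹
  C. [kg·m·s⁻²] / [s·A] = kg·m·s⁻³·A⁻¹
  D. W = J·s⁻¹ = kg·m²·s⁻³
All reduce to kg·m·s⁻³·A⁻¹ except D., which is kg·m²·s⁻³.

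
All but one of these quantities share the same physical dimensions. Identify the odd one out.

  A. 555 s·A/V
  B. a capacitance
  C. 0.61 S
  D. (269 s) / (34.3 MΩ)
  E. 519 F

Expand each in SI base units:
  A. A·s·V⁻¹ = A·s·(J·C⁻¹)⁻¹ = kg⁻¹·m⁻²·s⁴·A²
  B. [capacitance] = kg⁻¹·m⁻²·s⁴·A²
  C. S = Ω⁻¹ = kg⁻¹·m⁻²·s³·A²
  D. [s] / [kg·m²·s⁻³·A⁻²] = kg⁻¹·m⁻²·s⁴·A²
  E. F = C·V⁻¹ = kg⁻¹·m⁻²·s⁴·A²
All reduce to kg⁻¹·m⁻²·s⁴·A² except C., which is kg⁻¹·m⁻²·s³·A².

C.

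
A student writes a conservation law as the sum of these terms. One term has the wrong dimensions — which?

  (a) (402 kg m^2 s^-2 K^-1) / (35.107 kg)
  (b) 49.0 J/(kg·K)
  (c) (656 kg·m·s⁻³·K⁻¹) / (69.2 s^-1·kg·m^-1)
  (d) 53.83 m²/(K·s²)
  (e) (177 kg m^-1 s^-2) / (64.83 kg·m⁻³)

(e)

Expand each in SI base units:
  (a) [kg·m²·s⁻²·K⁻¹] / [kg] = m²·s⁻²·K⁻¹
  (b) J·kg⁻¹·K⁻¹ = N·m·kg⁻¹·K⁻¹ = m²·s⁻²·K⁻¹
  (c) [kg·m·s⁻³·K⁻¹] / [kg·m⁻¹·s⁻¹] = m²·s⁻²·K⁻¹
  (d) m²·s⁻²·K⁻¹
  (e) [kg·m⁻¹·s⁻²] / [kg·m⁻³] = m²·s⁻²
All reduce to m²·s⁻²·K⁻¹ except (e), which is m²·s⁻².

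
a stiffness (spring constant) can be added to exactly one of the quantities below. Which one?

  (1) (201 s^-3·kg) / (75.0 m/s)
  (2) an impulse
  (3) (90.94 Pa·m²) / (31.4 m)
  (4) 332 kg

Reference: [stiffness (spring constant)] = kg·s⁻².
Each option:
  (1) [kg·s⁻³] / [m·s⁻¹] = kg·m⁻¹·s⁻²
  (2) [impulse] = kg·m·s⁻¹
  (3) [kg·m·s⁻²] / [m] = kg·s⁻²  ← same
  (4) kg
Only (3) matches kg·s⁻².

(3)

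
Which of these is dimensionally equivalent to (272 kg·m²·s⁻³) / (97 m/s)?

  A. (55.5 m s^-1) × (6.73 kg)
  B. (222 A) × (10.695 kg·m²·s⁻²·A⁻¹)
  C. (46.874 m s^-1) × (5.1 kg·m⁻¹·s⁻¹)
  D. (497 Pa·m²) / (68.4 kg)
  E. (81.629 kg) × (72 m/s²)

Reference: [kg·m²·s⁻³] / [m·s⁻¹] = kg·m·s⁻².
Each option:
  A. [m·s⁻¹] · [kg] = kg·m·s⁻¹
  B. [A] · [kg·m²·s⁻²·A⁻¹] = kg·m²·s⁻²
  C. [m·s⁻¹] · [kg·m⁻¹·s⁻¹] = kg·s⁻²
  D. [kg·m·s⁻²] / [kg] = m·s⁻²
  E. [kg] · [m·s⁻²] = kg·m·s⁻²  ← same
Only E. matches kg·m·s⁻².

E.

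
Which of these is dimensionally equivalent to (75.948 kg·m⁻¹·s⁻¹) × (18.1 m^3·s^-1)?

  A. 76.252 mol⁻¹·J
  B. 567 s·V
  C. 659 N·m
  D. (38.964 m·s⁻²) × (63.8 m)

Reference: [kg·m⁻¹·s⁻¹] · [m³·s⁻¹] = kg·m²·s⁻².
Each option:
  A. J·mol⁻¹ = N·m·mol⁻¹ = kg·m²·s⁻²·mol⁻¹
  B. V·s = J·C⁻¹·s = kg·m²·s⁻²·A⁻¹
  C. N·m = kg·m·s⁻²·m = kg·m²·s⁻²  ← same
  D. [m·s⁻²] · [m] = m²·s⁻²
Only C. matches kg·m²·s⁻².

C.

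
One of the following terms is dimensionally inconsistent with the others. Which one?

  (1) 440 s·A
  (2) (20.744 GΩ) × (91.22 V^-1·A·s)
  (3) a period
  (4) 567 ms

Work out the base dimensions of each:
  (1) A·s = s·A
  (2) [kg·m²·s⁻³·A⁻²] · [kg⁻¹·m⁻²·s⁴·A²] = s
  (3) [period] = s
  (4) s
All reduce to s except (1), which is s·A.

(1)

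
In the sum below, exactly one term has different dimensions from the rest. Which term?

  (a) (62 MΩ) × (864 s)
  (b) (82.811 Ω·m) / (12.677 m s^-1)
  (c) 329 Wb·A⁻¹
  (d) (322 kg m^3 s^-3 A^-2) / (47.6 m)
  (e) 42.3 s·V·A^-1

(d)

Work out the base dimensions of each:
  (a) [kg·m²·s⁻³·A⁻²] · [s] = kg·m²·s⁻²·A⁻²
  (b) [kg·m³·s⁻³·A⁻²] / [m·s⁻¹] = kg·m²·s⁻²·A⁻²
  (c) Wb·A⁻¹ = V·s·A⁻¹ = kg·m²·s⁻²·A⁻²
  (d) [kg·m³·s⁻³·A⁻²] / [m] = kg·m²·s⁻³·A⁻²
  (e) V·s·A⁻¹ = J·C⁻¹·s·A⁻¹ = kg·m²·s⁻²·A⁻²
All reduce to kg·m²·s⁻²·A⁻² except (d), which is kg·m²·s⁻³·A⁻².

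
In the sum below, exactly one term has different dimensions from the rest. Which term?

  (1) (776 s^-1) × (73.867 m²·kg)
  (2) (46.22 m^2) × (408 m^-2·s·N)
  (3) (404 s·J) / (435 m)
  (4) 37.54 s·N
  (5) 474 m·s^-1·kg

Reduce each to base SI dimensions:
  (1) [s⁻¹] · [kg·m²] = kg·m²·s⁻¹
  (2) [m²] · [kg·m⁻¹·s⁻¹] = kg·m·s⁻¹
  (3) [kg·m²·s⁻¹] / [m] = kg·m·s⁻¹
  (4) N·s = kg·m·s⁻²·s = kg·m·s⁻¹
  (5) kg·m·s⁻¹
All reduce to kg·m·s⁻¹ except (1), which is kg·m²·s⁻¹.

(1)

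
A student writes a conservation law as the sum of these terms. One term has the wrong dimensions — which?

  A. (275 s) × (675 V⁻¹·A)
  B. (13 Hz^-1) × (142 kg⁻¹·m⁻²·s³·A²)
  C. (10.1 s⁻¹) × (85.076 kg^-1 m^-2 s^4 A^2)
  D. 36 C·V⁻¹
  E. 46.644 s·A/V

Expand each in SI base units:
  A. [s] · [kg⁻¹·m⁻²·s³·A²] = kg⁻¹·m⁻²·s⁴·A²
  B. [s] · [kg⁻¹·m⁻²·s³·A²] = kg⁻¹·m⁻²·s⁴·A²
  C. [s⁻¹] · [kg⁻¹·m⁻²·s⁴·A²] = kg⁻¹·m⁻²·s³·A²
  D. C·V⁻¹ = s·A·(J·C⁻¹)⁻¹ = kg⁻¹·m⁻²·s⁴·A²
  E. A·s·V⁻¹ = A·s·(J·C⁻¹)⁻¹ = kg⁻¹·m⁻²·s⁴·A²
All reduce to kg⁻¹·m⁻²·s⁴·A² except C., which is kg⁻¹·m⁻²·s³·A².

C.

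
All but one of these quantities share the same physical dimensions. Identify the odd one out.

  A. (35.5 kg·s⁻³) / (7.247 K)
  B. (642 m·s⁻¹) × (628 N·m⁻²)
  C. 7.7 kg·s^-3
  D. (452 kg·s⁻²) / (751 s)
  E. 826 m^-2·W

Expand each in SI base units:
  A. [kg·s⁻³] / [K] = kg·s⁻³·K⁻¹
  B. [m·s⁻¹] · [kg·m⁻¹·s⁻²] = kg·s⁻³
  C. kg·s⁻³
  D. [kg·s⁻²] / [s] = kg·s⁻³
  E. W·m⁻² = J·s⁻¹·m⁻² = kg·s⁻³
All reduce to kg·s⁻³ except A., which is kg·s⁻³·K⁻¹.

A.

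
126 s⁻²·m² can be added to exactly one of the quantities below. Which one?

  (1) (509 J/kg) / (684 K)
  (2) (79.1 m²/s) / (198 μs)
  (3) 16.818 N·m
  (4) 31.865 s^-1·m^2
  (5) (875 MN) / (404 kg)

(2)

Reference: m²·s⁻².
Each option:
  (1) [m²·s⁻²] / [K] = m²·s⁻²·K⁻¹
  (2) [m²·s⁻¹] / [s] = m²·s⁻²  ← same
  (3) N·m = kg·m·s⁻²·m = kg·m²·s⁻²
  (4) m²·s⁻¹
  (5) [kg·m·s⁻²] / [kg] = m·s⁻²
Only (2) matches m²·s⁻².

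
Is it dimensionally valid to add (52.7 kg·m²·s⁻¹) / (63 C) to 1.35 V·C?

Reduce each to base SI dimensions:
  (52.7 kg·m²·s⁻¹) / (63 C):  [kg·m²·s⁻¹] / [s·A] = kg·m²·s⁻²·A⁻¹
  1.35 V·C:  C·V = s·A·J·C⁻¹ = kg·m²·s⁻²
kg·m²·s⁻²·A⁻¹ ≠ kg·m²·s⁻², so they cannot be added.

No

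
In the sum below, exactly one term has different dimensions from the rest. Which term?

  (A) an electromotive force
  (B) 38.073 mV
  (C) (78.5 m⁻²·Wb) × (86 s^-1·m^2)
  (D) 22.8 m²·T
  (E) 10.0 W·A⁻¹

In SI base units:
  (A) [electromotive force] = kg·m²·s⁻³·A⁻¹
  (B) V = J·C⁻¹ = kg·m²·s⁻³·A⁻¹
  (C) [kg·s⁻²·A⁻¹] · [m²·s⁻¹] = kg·m²·s⁻³·A⁻¹
  (D) T·m² = Wb·m⁻²·m² = kg·m²·s⁻²·A⁻¹
  (E) W·A⁻¹ = J·s⁻¹·A⁻¹ = kg·m²·s⁻³·A⁻¹
All reduce to kg·m²·s⁻³·A⁻¹ except (D), which is kg·m²·s⁻²·A⁻¹.

(D)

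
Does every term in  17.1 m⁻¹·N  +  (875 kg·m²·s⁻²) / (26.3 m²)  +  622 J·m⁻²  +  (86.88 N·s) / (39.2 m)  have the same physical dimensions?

No

In SI base units:
  17.1 m⁻¹·N:  N·m⁻¹ = kg·m·s⁻²·m⁻¹ = kg·s⁻²
  (875 kg·m²·s⁻²) / (26.3 m²):  [kg·m²·s⁻²] / [m²] = kg·s⁻²
  622 J·m⁻²:  J·m⁻² = N·m·m⁻² = kg·s⁻²
  (86.88 N·s) / (39.2 m):  [kg·m·s⁻¹] / [m] = kg·s⁻¹
The terms do not share a single dimension (kg·s⁻² vs kg·s⁻¹).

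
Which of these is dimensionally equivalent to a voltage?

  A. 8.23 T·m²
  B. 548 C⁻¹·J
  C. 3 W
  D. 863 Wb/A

Reference: [voltage] = kg·m²·s⁻³·A⁻¹.
Each option:
  A. T·m² = Wb·m⁻²·m² = kg·m²·s⁻²·A⁻¹
  B. J·C⁻¹ = N·m·(s·A)⁻¹ = kg·m²·s⁻³·A⁻¹  ← same
  C. W = J·s⁻¹ = kg·m²·s⁻³
  D. Wb·A⁻¹ = V·s·A⁻¹ = kg·m²·s⁻²·A⁻²
Only B. matches kg·m²·s⁻³·A⁻¹.

B.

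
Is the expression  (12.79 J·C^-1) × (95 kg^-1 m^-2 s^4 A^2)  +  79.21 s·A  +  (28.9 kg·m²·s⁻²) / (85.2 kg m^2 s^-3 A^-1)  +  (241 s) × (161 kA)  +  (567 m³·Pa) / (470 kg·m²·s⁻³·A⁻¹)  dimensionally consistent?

Reduce each to base SI dimensions:
  (12.79 J·C^-1) × (95 kg^-1 m^-2 s^4 A^2):  [kg·m²·s⁻³·A⁻¹] · [kg⁻¹·m⁻²·s⁴·A²] = s·A
  79.21 s·A:  A·s = s·A
  (28.9 kg·m²·s⁻²) / (85.2 kg m^2 s^-3 A^-1):  [kg·m²·s⁻²] / [kg·m²·s⁻³·A⁻¹] = s·A
  (241 s) × (161 kA):  [s] · [A] = s·A
  (567 m³·Pa) / (470 kg·m²·s⁻³·A⁻¹):  [kg·m²·s⁻²] / [kg·m²·s⁻³·A⁻¹] = s·A
Every term reduces to s·A.

Yes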